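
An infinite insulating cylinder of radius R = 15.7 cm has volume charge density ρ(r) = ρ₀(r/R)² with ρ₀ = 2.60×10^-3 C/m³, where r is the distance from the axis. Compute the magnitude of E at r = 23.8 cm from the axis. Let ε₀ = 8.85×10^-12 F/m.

7.61e6 V/m

Take a coaxial cylindrical Gaussian surface of radius r = 23.8 cm and length L (r > R, full charge per length enclosed).
λ_enc = 2π ∫₀^R ρ₀(r'/R)^2 r' dr' = 2πρ₀R²/4 = 1.007×10^-4 C/m.
By Gauss's law (flux through the curved wall only), E·2πrL = λ_enc L/ε₀.
E = |λ_enc|/(2πε₀r) = (1.007×10^-4)/(2π·8.85×10^-12·0.238) = 7.61×10^6 N/C.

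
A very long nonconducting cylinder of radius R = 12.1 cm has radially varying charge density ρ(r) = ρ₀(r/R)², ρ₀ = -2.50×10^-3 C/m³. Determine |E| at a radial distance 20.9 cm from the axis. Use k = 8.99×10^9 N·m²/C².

|E| ≈ 4.95×10^6 V/m

Coaxial Gaussian cylinder, radius r = 20.9 cm, length L (r > R, full charge per length enclosed).
λ_enc = 2π ∫₀^R ρ₀(r'/R)^2 r' dr' = 2πρ₀R²/4 = -5.75×10^-5 C/m.
By Gauss's law (flux through the curved wall only), E·2πrL = λ_enc L/ε₀.
E = 2k|λ_enc|/r = 2(8.99×10^9)(5.75×10^-5)/(0.209) = 4.95×10^6 N/C.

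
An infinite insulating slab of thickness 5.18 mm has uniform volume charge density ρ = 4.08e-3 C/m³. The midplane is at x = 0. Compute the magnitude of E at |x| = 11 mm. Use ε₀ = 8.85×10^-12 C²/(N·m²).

|E| = 1.19×10^6 N/C

The point |x| = 11 mm lies outside the slab (half-thickness 0.00259 m). A symmetric pillbox spanning the full slab encloses Q_enc = ρ·d·A.
Flux = 2EA ⇒ E = |ρ|d/(2ε₀), independent of distance outside.
E = (4.08×10^-3)(0.00518)/(2·8.85×10^-12) = 1.19e6 N/C.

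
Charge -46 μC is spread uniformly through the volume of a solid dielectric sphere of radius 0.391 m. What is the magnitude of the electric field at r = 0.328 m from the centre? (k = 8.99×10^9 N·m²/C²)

By spherical symmetry E is radial; choose a Gaussian sphere of radius r = 0.328 m (r < R).
For a uniform sphere the enclosed fraction is (r/R)³, so Q_enc = (-46 μC)(0.328/0.391)³ = -2.715×10^-5 C.
Gauss's law: E·4πr² = Q_enc/ε₀.
E = k|Q_enc|/r² = (8.99×10^9)(2.715×10^-5)/(0.328)² = 2.27e6 N/C.

2.27e6 V/m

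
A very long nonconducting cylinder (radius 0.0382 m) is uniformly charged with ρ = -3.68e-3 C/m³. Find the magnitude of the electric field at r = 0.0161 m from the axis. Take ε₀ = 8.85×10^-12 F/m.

|E| ≈ 3.35×10^6 N/C

Choose a coaxial cylinder of radius r = 0.0161 m (arbitrary length L) as the Gaussian surface (r < R).
Charge inside radius r per length L is ρ·πr²·L, so λ_enc = ρπr² = -2.997×10^-6 C/m.
Since E is radial and uniform over the curved surface, Φ = E·2πrL = Q_enc/ε₀ = λ_enc L/ε₀.
E = |λ_enc|/(2πε₀r) = (2.997×10^-6)/(2π·8.85×10^-12·0.0161) = 3.35e6 N/C.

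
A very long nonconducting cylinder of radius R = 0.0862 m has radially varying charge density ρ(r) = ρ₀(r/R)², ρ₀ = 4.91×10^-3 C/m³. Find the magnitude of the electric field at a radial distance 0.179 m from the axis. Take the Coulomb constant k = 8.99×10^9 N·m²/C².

|E| ≈ 5.76×10^6 V/m

Take a coaxial cylindrical Gaussian surface of radius r = 0.179 m and length L (r > R, full charge per length enclosed).
λ_enc = 2π ∫₀^R ρ₀(r'/R)^2 r' dr' = 2πρ₀R²/4 = 5.731×10^-5 C/m.
Gauss's law: E·2πrL = λ_enc L/ε₀.
E = 2k|λ_enc|/r = 2(8.99×10^9)(5.731×10^-5)/(0.179) = 5.76×10^6 N/C.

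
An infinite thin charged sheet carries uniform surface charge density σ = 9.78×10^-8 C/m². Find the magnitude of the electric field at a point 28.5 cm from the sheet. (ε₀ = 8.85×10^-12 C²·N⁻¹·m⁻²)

By planar symmetry E is perpendicular to the sheet and uniform; use a Gaussian pillbox with flat faces of area A on each side of the sheet.
Flux Φ = 2EA and Q_enc = σA, so 2EA = σA/ε₀ ⇒ E = |σ|/(2ε₀), independent of distance.
E = |σ|/(2ε₀) = (9.78×10^-8)/(2·8.85×10^-12) = 5.53e3 N/C.

5.53e3 N/C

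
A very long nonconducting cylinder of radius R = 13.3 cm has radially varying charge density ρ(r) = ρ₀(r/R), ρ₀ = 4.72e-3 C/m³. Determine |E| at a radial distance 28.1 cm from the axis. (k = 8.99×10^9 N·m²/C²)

|E| = 1.12e7 N/C

Choose a coaxial cylinder of radius r = 28.1 cm (arbitrary length L) as the Gaussian surface (r > R, full charge per length enclosed).
λ_enc = 2π ∫₀^R ρ₀(r'/R)^1 r' dr' = 2πρ₀R²/3 = 1.749e-4 C/m.
Applying ∮E·dA = Q_enc/ε₀ with the end caps contributing no flux:
E = 2k|λ_enc|/r = 2(8.99×10^9)(1.749e-4)/(0.281) = 1.12×10^7 N/C.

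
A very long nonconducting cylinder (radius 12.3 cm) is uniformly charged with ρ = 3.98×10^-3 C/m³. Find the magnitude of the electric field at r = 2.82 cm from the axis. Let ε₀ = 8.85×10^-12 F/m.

Choose a coaxial cylinder of radius r = 2.82 cm (arbitrary length L) as the Gaussian surface (r < R).
Charge inside radius r per length L is ρ·πr²·L, so λ_enc = ρπr² = 9.943×10^-6 C/m.
By Gauss's law (flux through the curved wall only), E·2πrL = λ_enc L/ε₀.
E = |λ_enc|/(2πε₀r) = (9.943×10^-6)/(2π·8.85×10^-12·0.0282) = 6.34×10^6 N/C.

|E| ≈ 6.34e6 V/m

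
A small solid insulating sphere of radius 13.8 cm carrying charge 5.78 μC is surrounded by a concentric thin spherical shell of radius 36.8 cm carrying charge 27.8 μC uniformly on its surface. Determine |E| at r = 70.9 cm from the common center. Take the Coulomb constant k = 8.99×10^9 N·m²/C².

Symmetry ⇒ E = E(r) r̂. Gaussian sphere of radius r = 70.9 cm (r > 36.8 cm, enclosing both).
Q_enc = (5.78 μC) + (27.8 μC) = 3.358×10^-5 C.
Since E is radial and uniform over the Gaussian sphere, Φ = E·4πr² = Q_enc/ε₀.
E = k|Q_enc|/r² = (8.99×10^9)(3.358e-5)/(0.709)² = 6.01e5 N/C.

6.01×10^5 N/C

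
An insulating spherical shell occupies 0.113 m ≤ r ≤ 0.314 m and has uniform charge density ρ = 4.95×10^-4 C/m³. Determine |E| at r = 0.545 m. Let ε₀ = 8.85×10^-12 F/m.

Use a concentric Gaussian sphere at r = 0.545 m (r > 0.314 m, enclosing the whole shell).
Q_enc = ρ·(4π/3)(b³ − a³) = (4.95e-4)·(4π/3)·((0.314)³ − (0.113)³) = 6.12×10^-5 C.
Since E is radial and uniform over the Gaussian sphere, Φ = E·4πr² = Q_enc/ε₀.
E = |Q_enc|/(4πε₀r²) = (6.12e-5)/(4π·8.85×10^-12·(0.545)²) = 1.85×10^6 N/C.

E ≈ 1.85e6 N/C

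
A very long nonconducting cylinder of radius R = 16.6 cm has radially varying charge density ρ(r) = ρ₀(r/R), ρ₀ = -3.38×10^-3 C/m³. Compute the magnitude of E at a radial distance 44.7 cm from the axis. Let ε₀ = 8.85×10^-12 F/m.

E = 7.85×10^6 N/C

Take a coaxial cylindrical Gaussian surface of radius r = 44.7 cm and length L (r > R, full charge per length enclosed).
λ_enc = 2π ∫₀^R ρ₀(r'/R)^1 r' dr' = 2πρ₀R²/3 = -1.951e-4 C/m.
Applying ∮E·dA = Q_enc/ε₀ with the end caps contributing no flux:
E = |λ_enc|/(2πε₀r) = (1.951e-4)/(2π·8.85×10^-12·0.447) = 7.85×10^6 N/C.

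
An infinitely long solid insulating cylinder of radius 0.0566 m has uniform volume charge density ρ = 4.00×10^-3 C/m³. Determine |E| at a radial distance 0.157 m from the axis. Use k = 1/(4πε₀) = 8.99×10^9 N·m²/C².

Coaxial Gaussian cylinder, radius r = 0.157 m, length L (r > 0.0566 m, full cross-section enclosed).
λ_enc = ρ·πR² = (4.00e-3)π(0.0566)² = 4.026×10^-5 C/m.
Applying ∮E·dA = Q_enc/ε₀ with the end caps contributing no flux:
E = 2k|λ_enc|/r = 2(8.99×10^9)(4.026e-5)/(0.157) = 4.61×10^6 N/C.

|E| ≈ 4.61×10^6 N/C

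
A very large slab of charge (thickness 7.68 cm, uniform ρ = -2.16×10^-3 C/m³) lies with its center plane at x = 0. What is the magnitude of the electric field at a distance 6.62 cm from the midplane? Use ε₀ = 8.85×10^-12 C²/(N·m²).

E = 9.37×10^6 V/m

The point |x| = 6.62 cm lies outside the slab (half-thickness 0.0384 m). A symmetric pillbox spanning the full slab encloses Q_enc = ρ·d·A.
Flux = 2EA ⇒ E = |ρ|d/(2ε₀), independent of distance outside.
E = (2.16×10^-3)(0.0768)/(2·8.85×10^-12) = 9.37e6 N/C.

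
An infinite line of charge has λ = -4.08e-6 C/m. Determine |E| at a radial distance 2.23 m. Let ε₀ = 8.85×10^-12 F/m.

E = 3.29×10^4 V/m

By cylindrical symmetry E is radial; use a coaxial Gaussian cylinder of radius 2.23 m and length L.
Q_enc = λL, so λ_enc = -4.08×10^-6 C/m.
By Gauss's law (flux through the curved wall only), E·2πrL = λ_enc L/ε₀.
E = |λ_enc|/(2πε₀r) = (4.08×10^-6)/(2π·8.85×10^-12·2.23) = 3.29×10^4 N/C.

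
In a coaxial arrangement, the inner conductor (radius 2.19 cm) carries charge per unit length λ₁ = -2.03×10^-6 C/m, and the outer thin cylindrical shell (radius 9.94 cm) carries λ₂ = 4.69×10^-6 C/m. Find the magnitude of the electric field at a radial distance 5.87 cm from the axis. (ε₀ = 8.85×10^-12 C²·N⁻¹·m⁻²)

6.22×10^5 N/C

By cylindrical symmetry E is radial; use a coaxial Gaussian cylinder of radius 5.87 cm and length L (between the conductors, 2.19 cm < r < 9.94 cm).
Only the inner wire is enclosed; the outer shell contributes nothing inside itself. λ_enc = λ₁ = -2.03×10^-6 C/m.
By Gauss's law (flux through the curved wall only), E·2πrL = λ_enc L/ε₀.
E = |λ_enc|/(2πε₀r) = (2.03e-6)/(2π·8.85×10^-12·0.0587) = 6.22e5 N/C.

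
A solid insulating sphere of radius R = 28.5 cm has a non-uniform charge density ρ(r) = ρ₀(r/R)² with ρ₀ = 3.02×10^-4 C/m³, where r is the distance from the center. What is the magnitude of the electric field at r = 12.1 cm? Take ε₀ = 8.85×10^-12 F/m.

E = 1.49×10^5 N/C

Take a concentric spherical Gaussian surface of radius r = 12.1 cm (r < R).
Q_enc = ∫₀^r ρ(r')·4πr'² dr' = (4πρ₀/R²) ∫₀^r r'^4 dr' = 4πρ₀ r^5/(5·R²) = 2.424×10^-7 C.
By Gauss's law, ∮E·dA = E·4πr² = Q_enc/ε₀.
E = |Q_enc|/(4πε₀r²) = (2.424×10^-7)/(4π·8.85×10^-12·(0.121)²) = 1.49e5 N/C.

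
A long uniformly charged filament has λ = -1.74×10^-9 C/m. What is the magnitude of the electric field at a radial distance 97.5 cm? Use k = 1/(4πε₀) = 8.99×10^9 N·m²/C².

32.1 N/C

Coaxial Gaussian cylinder, radius r = 97.5 cm, length L.
Q_enc = λL, so λ_enc = -1.74×10^-9 C/m.
By Gauss's law (flux through the curved wall only), E·2πrL = λ_enc L/ε₀.
E = 2k|λ_enc|/r = 2(8.99×10^9)(1.74e-9)/(0.975) = 32.1 N/C.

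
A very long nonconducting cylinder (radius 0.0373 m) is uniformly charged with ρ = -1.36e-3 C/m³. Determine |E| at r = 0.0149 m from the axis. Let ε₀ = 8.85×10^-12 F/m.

|E| ≈ 1.14e6 N/C

Take a coaxial cylindrical Gaussian surface of radius r = 0.0149 m and length L (r < R).
Enclosed charge per unit length: λ_enc = ρ·πr² = (-1.36×10^-3)π(0.0149)² = -9.486e-7 C/m.
Applying ∮E·dA = Q_enc/ε₀ with the end caps contributing no flux:
E = |λ_enc|/(2πε₀r) = (9.486×10^-7)/(2π·8.85×10^-12·0.0149) = 1.14×10^6 N/C.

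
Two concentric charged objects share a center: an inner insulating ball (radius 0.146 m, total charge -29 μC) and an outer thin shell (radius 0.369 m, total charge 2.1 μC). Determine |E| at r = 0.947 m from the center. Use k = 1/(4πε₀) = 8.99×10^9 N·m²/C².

|E| ≈ 2.70×10^5 N/C

Take a concentric spherical Gaussian surface of radius r = 0.947 m (r > 0.369 m, enclosing both).
Q_enc = (-29 μC) + (2.1 μC) = -2.69×10^-5 C.
Applying ∮E·dA = Q_enc/ε₀ with Φ = E(4πr²):
E = k|Q_enc|/r² = (8.99×10^9)(2.69×10^-5)/(0.947)² = 2.70×10^5 N/C.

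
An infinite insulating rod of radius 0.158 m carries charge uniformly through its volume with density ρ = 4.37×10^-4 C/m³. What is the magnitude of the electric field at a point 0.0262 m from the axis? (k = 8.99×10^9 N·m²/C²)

By cylindrical symmetry E is radial; use a coaxial Gaussian cylinder of radius 0.0262 m and length L (r < R).
Enclosed charge per unit length: λ_enc = ρ·πr² = (4.37×10^-4)π(0.0262)² = 9.424e-7 C/m.
By Gauss's law (flux through the curved wall only), E·2πrL = λ_enc L/ε₀.
E = 2k|λ_enc|/r = 2(8.99×10^9)(9.424×10^-7)/(0.0262) = 6.47e5 N/C.

E = 6.47e5 N/C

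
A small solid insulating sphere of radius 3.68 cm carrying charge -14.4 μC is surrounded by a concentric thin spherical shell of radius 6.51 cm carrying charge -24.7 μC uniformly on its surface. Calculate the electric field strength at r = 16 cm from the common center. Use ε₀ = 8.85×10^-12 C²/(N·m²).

Take a concentric spherical Gaussian surface of radius r = 16 cm (r > 6.51 cm, enclosing both).
Q_enc = (-14.4 μC) + (-24.7 μC) = -3.91e-5 C.
Since E is radial and uniform over the Gaussian sphere, Φ = E·4πr² = Q_enc/ε₀.
E = |Q_enc|/(4πε₀r²) = (3.91×10^-5)/(4π·8.85×10^-12·(0.16)²) = 1.37×10^7 N/C.

|E| ≈ 1.37e7 V/m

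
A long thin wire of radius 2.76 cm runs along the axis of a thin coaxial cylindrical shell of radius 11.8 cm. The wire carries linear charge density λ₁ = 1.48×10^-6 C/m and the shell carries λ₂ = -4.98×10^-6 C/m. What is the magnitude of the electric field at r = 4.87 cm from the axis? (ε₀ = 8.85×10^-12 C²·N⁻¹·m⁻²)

By cylindrical symmetry E is radial; use a coaxial Gaussian cylinder of radius 4.87 cm and length L (between the conductors, 2.76 cm < r < 11.8 cm).
Only the inner wire is enclosed; the outer shell contributes nothing inside itself. λ_enc = λ₁ = 1.48×10^-6 C/m.
Applying ∮E·dA = Q_enc/ε₀ with the end caps contributing no flux:
E = |λ_enc|/(2πε₀r) = (1.48×10^-6)/(2π·8.85×10^-12·0.0487) = 5.47×10^5 N/C.

5.47×10^5 N/C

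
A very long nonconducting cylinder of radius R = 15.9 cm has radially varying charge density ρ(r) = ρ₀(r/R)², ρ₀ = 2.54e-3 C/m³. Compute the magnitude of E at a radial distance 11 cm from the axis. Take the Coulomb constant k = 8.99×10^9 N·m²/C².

E ≈ 3.78×10^6 N/C

Take a coaxial cylindrical Gaussian surface of radius r = 11 cm and length L (r < R).
λ_enc = ∫₀^r ρ(r')·2πr' dr' = (2πρ₀/R²)·r^4/4 = 2.311e-5 C/m.
By Gauss's law (flux through the curved wall only), E·2πrL = λ_enc L/ε₀.
E = 2k|λ_enc|/r = 2(8.99×10^9)(2.311e-5)/(0.11) = 3.78×10^6 N/C.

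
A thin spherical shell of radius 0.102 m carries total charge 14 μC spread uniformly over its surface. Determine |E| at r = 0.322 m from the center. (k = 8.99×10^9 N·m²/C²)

1.21e6 N/C

Take a concentric spherical Gaussian surface of radius r = 0.322 m (r > 0.102 m).
The entire shell is enclosed: Q_enc = 1.40×10^-5 C.
Applying ∮E·dA = Q_enc/ε₀ with Φ = E(4πr²):
E = k|Q_enc|/r² = (8.99×10^9)(1.40×10^-5)/(0.322)² = 1.21×10^6 N/C.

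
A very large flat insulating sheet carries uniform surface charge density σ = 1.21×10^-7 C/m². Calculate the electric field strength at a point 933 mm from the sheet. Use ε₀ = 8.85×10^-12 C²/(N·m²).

The symmetry is planar: E is normal to the sheet and the same magnitude on both sides. Take a pillbox straddling the sheet with end-cap area A.
Only the two end caps contribute flux: Φ = 2EA. With Q_enc = σA, Gauss's law gives E = |σ|/(2ε₀).
E = |σ|/(2ε₀) = (1.21×10^-7)/(2·8.85×10^-12) = 6.84e3 N/C.

E ≈ 6.84×10^3 N/C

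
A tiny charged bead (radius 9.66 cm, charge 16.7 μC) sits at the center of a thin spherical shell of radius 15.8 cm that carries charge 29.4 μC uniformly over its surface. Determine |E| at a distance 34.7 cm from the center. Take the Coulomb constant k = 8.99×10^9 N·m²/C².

|E| ≈ 3.44×10^6 N/C

By spherical symmetry E is radial; choose a Gaussian sphere of radius r = 34.7 cm (r > 15.8 cm, enclosing both).
Q_enc = (16.7 μC) + (29.4 μC) = 4.61×10^-5 C.
Applying ∮E·dA = Q_enc/ε₀ with Φ = E(4πr²):
E = k|Q_enc|/r² = (8.99×10^9)(4.61×10^-5)/(0.347)² = 3.44×10^6 N/C.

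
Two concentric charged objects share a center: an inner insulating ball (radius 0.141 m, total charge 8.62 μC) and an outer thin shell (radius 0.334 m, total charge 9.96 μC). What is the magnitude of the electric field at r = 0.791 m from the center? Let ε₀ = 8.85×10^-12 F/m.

Symmetry ⇒ E = E(r) r̂. Gaussian sphere of radius r = 0.791 m (r > 0.334 m, enclosing both).
Q_enc = (8.62 μC) + (9.96 μC) = 1.858×10^-5 C.
Since E is radial and uniform over the Gaussian sphere, Φ = E·4πr² = Q_enc/ε₀.
E = |Q_enc|/(4πε₀r²) = (1.858×10^-5)/(4π·8.85×10^-12·(0.791)²) = 2.67×10^5 N/C.

2.67e5 N/C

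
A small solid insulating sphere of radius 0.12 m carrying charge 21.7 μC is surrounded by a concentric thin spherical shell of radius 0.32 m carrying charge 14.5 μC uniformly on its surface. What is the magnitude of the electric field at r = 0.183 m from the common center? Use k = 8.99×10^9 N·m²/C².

E = 5.83×10^6 N/C

Use a concentric Gaussian sphere at r = 0.183 m (between the bodies, 0.12 m < r < 0.32 m).
Only the inner charge is enclosed; the outer shell contributes nothing inside itself. Q_enc = 21.7 μC = 2.17×10^-5 C.
Applying ∮E·dA = Q_enc/ε₀ with Φ = E(4πr²):
E = k|Q_enc|/r² = (8.99×10^9)(2.17e-5)/(0.183)² = 5.83×10^6 N/C.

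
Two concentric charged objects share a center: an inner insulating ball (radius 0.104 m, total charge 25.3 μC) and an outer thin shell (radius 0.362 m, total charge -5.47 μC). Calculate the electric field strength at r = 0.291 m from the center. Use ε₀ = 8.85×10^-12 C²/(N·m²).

Take a concentric spherical Gaussian surface of radius r = 0.291 m (between the bodies, 0.104 m < r < 0.362 m).
The shell at 0.362 m lies outside the Gaussian surface, so Q_enc = 25.3 μC = 2.53×10^-5 C.
By Gauss's law, ∮E·dA = E·4πr² = Q_enc/ε₀.
E = |Q_enc|/(4πε₀r²) = (2.53×10^-5)/(4π·8.85×10^-12·(0.291)²) = 2.69×10^6 N/C.

2.69×10^6 N/C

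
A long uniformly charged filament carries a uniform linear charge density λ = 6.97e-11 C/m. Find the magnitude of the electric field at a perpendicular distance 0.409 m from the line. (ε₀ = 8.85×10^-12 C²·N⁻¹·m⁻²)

Coaxial Gaussian cylinder, radius r = 0.409 m, length L.
Q_enc = λL, so λ_enc = 6.97e-11 C/m.
Applying ∮E·dA = Q_enc/ε₀ with the end caps contributing no flux:
E = |λ_enc|/(2πε₀r) = (6.97×10^-11)/(2π·8.85×10^-12·0.409) = 3.06 N/C.

E = 3.06 N/C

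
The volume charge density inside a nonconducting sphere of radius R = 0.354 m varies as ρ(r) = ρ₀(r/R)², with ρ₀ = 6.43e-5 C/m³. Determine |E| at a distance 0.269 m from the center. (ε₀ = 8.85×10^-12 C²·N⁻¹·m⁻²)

Symmetry ⇒ E = E(r) r̂. Gaussian sphere of radius r = 0.269 m (r < R).
Q_enc = ∫₀^r ρ(r')·4πr'² dr' = (4πρ₀/R²) ∫₀^r r'^4 dr' = 4πρ₀ r^5/(5·R²) = 1.816e-6 C.
Gauss's law: E·4πr² = Q_enc/ε₀.
E = |Q_enc|/(4πε₀r²) = (1.816e-6)/(4π·8.85×10^-12·(0.269)²) = 2.26e5 N/C.

2.26×10^5 N/C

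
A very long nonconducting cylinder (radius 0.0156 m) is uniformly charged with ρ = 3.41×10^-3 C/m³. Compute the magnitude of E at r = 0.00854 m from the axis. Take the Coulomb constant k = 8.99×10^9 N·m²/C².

Coaxial Gaussian cylinder, radius r = 0.00854 m, length L (r < R).
Charge inside radius r per length L is ρ·πr²·L, so λ_enc = ρπr² = 7.813×10^-7 C/m.
Gauss's law: E·2πrL = λ_enc L/ε₀.
E = 2k|λ_enc|/r = 2(8.99×10^9)(7.813×10^-7)/(0.00854) = 1.64×10^6 N/C.

|E| ≈ 1.64×10^6 V/m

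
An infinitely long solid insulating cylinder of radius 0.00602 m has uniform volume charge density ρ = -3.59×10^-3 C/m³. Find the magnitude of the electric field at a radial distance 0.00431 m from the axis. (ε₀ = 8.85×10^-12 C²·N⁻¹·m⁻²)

E ≈ 8.74e5 V/m

Coaxial Gaussian cylinder, radius r = 0.00431 m, length L (r < R).
Charge inside radius r per length L is ρ·πr²·L, so λ_enc = ρπr² = -2.095e-7 C/m.
Since E is radial and uniform over the curved surface, Φ = E·2πrL = Q_enc/ε₀ = λ_enc L/ε₀.
E = |λ_enc|/(2πε₀r) = (2.095×10^-7)/(2π·8.85×10^-12·0.00431) = 8.74e5 N/C.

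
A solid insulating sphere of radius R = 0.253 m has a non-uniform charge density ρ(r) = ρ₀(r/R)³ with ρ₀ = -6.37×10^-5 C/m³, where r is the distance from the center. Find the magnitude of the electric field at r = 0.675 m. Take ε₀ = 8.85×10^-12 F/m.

E ≈ 4.26×10^4 V/m

Take a concentric spherical Gaussian surface of radius r = 0.675 m (r > R, all charge enclosed).
Q_enc = 4π ∫₀^R ρ₀(r'/R)^3 r'² dr' = 4πρ₀R³/6 = -2.161e-6 C.
Applying ∮E·dA = Q_enc/ε₀ with Φ = E(4πr²):
E = |Q_enc|/(4πε₀r²) = (2.161e-6)/(4π·8.85×10^-12·(0.675)²) = 4.26×10^4 N/C.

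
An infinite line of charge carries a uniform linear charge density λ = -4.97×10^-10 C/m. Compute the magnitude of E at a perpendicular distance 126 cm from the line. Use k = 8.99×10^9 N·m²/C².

By cylindrical symmetry E is radial; use a coaxial Gaussian cylinder of radius 126 cm and length L.
Q_enc = λL, so λ_enc = -4.97×10^-10 C/m.
Applying ∮E·dA = Q_enc/ε₀ with the end caps contributing no flux:
E = 2k|λ_enc|/r = 2(8.99×10^9)(4.97×10^-10)/(1.26) = 7.09 N/C.

|E| ≈ 7.09 N/C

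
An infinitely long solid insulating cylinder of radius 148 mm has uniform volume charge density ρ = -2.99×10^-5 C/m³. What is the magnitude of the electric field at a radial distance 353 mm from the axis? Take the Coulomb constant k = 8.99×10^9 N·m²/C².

Choose a coaxial cylinder of radius r = 353 mm (arbitrary length L) as the Gaussian surface (r > 148 mm, full cross-section enclosed).
λ_enc = ρ·πR² = (-2.99×10^-5)π(0.148)² = -2.058×10^-6 C/m.
Applying ∮E·dA = Q_enc/ε₀ with the end caps contributing no flux:
E = 2k|λ_enc|/r = 2(8.99×10^9)(2.058×10^-6)/(0.353) = 1.05×10^5 N/C.

1.05×10^5 N/C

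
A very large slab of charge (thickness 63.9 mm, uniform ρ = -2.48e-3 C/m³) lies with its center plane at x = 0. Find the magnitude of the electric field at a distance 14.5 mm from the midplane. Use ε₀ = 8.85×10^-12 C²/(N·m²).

By symmetry E is perpendicular to the slab. A Gaussian pillbox from −14.5 mm to +14.5 mm (face area A) lies entirely within the slab.
Q_enc = ρ·(2x)·A and flux = 2EA, so 2EA = 2ρxA/ε₀ ⇒ E = |ρ|x/ε₀.
E = (2.48e-3)(0.0145)/(8.85×10^-12) = 4.06×10^6 N/C.

|E| = 4.06e6 V/m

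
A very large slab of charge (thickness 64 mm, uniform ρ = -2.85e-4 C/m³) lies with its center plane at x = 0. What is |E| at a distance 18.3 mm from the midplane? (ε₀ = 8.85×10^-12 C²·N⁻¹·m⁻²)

5.89×10^5 N/C

By symmetry E is perpendicular to the slab. A Gaussian pillbox from −18.3 mm to +18.3 mm (face area A) lies entirely within the slab.
Q_enc = ρ·(2x)·A and flux = 2EA, so 2EA = 2ρxA/ε₀ ⇒ E = |ρ|x/ε₀.
E = (2.85×10^-4)(0.0183)/(8.85×10^-12) = 5.89×10^5 N/C.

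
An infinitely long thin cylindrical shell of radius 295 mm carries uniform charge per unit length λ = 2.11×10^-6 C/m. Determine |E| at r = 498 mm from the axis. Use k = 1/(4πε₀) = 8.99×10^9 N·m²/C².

Take a coaxial cylindrical Gaussian surface of radius r = 498 mm and length L (r > 295 mm).
The full line charge is enclosed: λ_enc = 2.11×10^-6 C/m.
By Gauss's law (flux through the curved wall only), E·2πrL = λ_enc L/ε₀.
E = 2k|λ_enc|/r = 2(8.99×10^9)(2.11e-6)/(0.498) = 7.62×10^4 N/C.

E ≈ 7.62×10^4 V/m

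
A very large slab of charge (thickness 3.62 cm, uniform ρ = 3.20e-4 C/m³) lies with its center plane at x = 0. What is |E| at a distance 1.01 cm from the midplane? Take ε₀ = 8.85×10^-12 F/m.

By symmetry E is perpendicular to the slab. A Gaussian pillbox from −1.01 cm to +1.01 cm (face area A) lies entirely within the slab.
Q_enc = ρ·(2x)·A and flux = 2EA, so 2EA = 2ρxA/ε₀ ⇒ E = |ρ|x/ε₀.
E = (3.20e-4)(0.0101)/(8.85×10^-12) = 3.65×10^5 N/C.

3.65×10^5 V/m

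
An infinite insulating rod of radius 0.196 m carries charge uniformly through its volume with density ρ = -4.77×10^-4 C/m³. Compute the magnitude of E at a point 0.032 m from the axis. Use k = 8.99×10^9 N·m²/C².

Take a coaxial cylindrical Gaussian surface of radius r = 0.032 m and length L (r < R).
Charge inside radius r per length L is ρ·πr²·L, so λ_enc = ρπr² = -1.535×10^-6 C/m.
Applying ∮E·dA = Q_enc/ε₀ with the end caps contributing no flux:
E = 2k|λ_enc|/r = 2(8.99×10^9)(1.535×10^-6)/(0.032) = 8.62×10^5 N/C.

E = 8.62×10^5 V/m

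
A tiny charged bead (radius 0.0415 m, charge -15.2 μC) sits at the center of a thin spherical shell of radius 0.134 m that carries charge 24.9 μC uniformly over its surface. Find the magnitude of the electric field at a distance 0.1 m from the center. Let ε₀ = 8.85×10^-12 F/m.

E ≈ 1.37×10^7 V/m

By spherical symmetry E is radial; choose a Gaussian sphere of radius r = 0.1 m (between the bodies, 0.0415 m < r < 0.134 m).
The shell at 0.134 m lies outside the Gaussian surface, so Q_enc = -15.2 μC = -1.52×10^-5 C.
Since E is radial and uniform over the Gaussian sphere, Φ = E·4πr² = Q_enc/ε₀.
E = |Q_enc|/(4πε₀r²) = (1.52e-5)/(4π·8.85×10^-12·(0.1)²) = 1.37×10^7 N/C.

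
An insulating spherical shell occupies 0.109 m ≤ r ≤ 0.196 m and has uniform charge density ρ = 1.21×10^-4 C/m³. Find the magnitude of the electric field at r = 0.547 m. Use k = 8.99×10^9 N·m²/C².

9.49e4 V/m

Take a concentric spherical Gaussian surface of radius r = 0.547 m (r > 0.196 m, enclosing the whole shell).
Q_enc = ρ·(4π/3)(b³ − a³) = (1.21e-4)·(4π/3)·((0.196)³ − (0.109)³) = 3.16×10^-6 C.
Since E is radial and uniform over the Gaussian sphere, Φ = E·4πr² = Q_enc/ε₀.
E = k|Q_enc|/r² = (8.99×10^9)(3.16×10^-6)/(0.547)² = 9.49×10^4 N/C.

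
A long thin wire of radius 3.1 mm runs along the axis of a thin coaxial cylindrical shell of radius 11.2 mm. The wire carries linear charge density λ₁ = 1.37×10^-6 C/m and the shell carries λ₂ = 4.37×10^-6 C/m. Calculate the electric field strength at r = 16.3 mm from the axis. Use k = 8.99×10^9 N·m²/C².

Choose a coaxial cylinder of radius r = 16.3 mm (arbitrary length L) as the Gaussian surface (r > 11.2 mm, enclosing both).
λ_enc = λ₁ + λ₂ = (1.37×10^-6) + (4.37e-6) = 5.74×10^-6 C/m.
Applying ∮E·dA = Q_enc/ε₀ with the end caps contributing no flux:
E = 2k|λ_enc|/r = 2(8.99×10^9)(5.74×10^-6)/(0.0163) = 6.33e6 N/C.

6.33e6 N/C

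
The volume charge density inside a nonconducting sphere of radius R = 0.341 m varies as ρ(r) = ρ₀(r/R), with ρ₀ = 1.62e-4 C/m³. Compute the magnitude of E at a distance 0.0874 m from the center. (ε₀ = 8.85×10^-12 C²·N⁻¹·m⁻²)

1.03×10^5 N/C

Symmetry ⇒ E = E(r) r̂. Gaussian sphere of radius r = 0.0874 m (r < R).
Q_enc = ∫₀^r ρ(r')·4πr'² dr' = (4πρ₀/R) ∫₀^r r'^3 dr' = 4πρ₀ r^4/(4·R) = 8.709×10^-8 C.
By Gauss's law, ∮E·dA = E·4πr² = Q_enc/ε₀.
E = |Q_enc|/(4πε₀r²) = (8.709×10^-8)/(4π·8.85×10^-12·(0.0874)²) = 1.03e5 N/C.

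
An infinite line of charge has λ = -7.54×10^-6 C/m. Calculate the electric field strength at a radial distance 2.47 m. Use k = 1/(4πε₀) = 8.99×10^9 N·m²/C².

Take a coaxial cylindrical Gaussian surface of radius r = 2.47 m and length L.
Q_enc = λL, so λ_enc = -7.54×10^-6 C/m.
Gauss's law: E·2πrL = λ_enc L/ε₀.
E = 2k|λ_enc|/r = 2(8.99×10^9)(7.54×10^-6)/(2.47) = 5.49×10^4 N/C.

E ≈ 5.49×10^4 N/C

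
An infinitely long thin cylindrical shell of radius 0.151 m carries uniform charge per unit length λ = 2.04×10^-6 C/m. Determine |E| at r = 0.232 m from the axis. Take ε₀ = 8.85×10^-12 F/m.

By cylindrical symmetry E is radial; use a coaxial Gaussian cylinder of radius 0.232 m and length L (r > 0.151 m).
The full line charge is enclosed: λ_enc = 2.04×10^-6 C/m.
By Gauss's law (flux through the curved wall only), E·2πrL = λ_enc L/ε₀.
E = |λ_enc|/(2πε₀r) = (2.04e-6)/(2π·8.85×10^-12·0.232) = 1.58×10^5 N/C.

E ≈ 1.58×10^5 N/C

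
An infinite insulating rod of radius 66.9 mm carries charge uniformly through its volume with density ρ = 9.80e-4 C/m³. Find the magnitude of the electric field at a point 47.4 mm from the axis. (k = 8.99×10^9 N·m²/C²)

Coaxial Gaussian cylinder, radius r = 47.4 mm, length L (r < R).
Charge inside radius r per length L is ρ·πr²·L, so λ_enc = ρπr² = 6.917×10^-6 C/m.
Applying ∮E·dA = Q_enc/ε₀ with the end caps contributing no flux:
E = 2k|λ_enc|/r = 2(8.99×10^9)(6.917×10^-6)/(0.0474) = 2.62e6 N/C.

|E| = 2.62×10^6 V/m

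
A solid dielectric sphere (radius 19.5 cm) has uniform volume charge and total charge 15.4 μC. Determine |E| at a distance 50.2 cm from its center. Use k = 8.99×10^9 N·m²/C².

|E| ≈ 5.49×10^5 V/m

Take a concentric spherical Gaussian surface of radius r = 50.2 cm (r > R, so the entire charge is enclosed).
Q_enc = 15.4 μC = 1.54×10^-5 C.
By Gauss's law, ∮E·dA = E·4πr² = Q_enc/ε₀.
E = k|Q_enc|/r² = (8.99×10^9)(1.54×10^-5)/(0.502)² = 5.49×10^5 N/C.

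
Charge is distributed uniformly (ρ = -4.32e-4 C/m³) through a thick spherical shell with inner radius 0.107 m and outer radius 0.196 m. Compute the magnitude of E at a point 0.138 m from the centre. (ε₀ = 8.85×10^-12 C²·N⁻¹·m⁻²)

Symmetry ⇒ E = E(r) r̂. Gaussian sphere of radius r = 0.138 m (within the shell material, 0.107 m < r < 0.196 m).
Enclosed charge is the volume from a to r: Q_enc = (4π/3)ρ(r³ − a³) = -2.539×10^-6 C.
Since E is radial and uniform over the Gaussian sphere, Φ = E·4πr² = Q_enc/ε₀.
E = |Q_enc|/(4πε₀r²) = (2.539e-6)/(4π·8.85×10^-12·(0.138)²) = 1.20×10^6 N/C.

|E| = 1.20×10^6 N/C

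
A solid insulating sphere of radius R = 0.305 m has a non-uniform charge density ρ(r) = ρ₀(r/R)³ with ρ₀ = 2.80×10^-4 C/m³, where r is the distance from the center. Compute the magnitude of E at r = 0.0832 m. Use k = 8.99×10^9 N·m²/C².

|E| = 8.90×10^3 N/C

Symmetry ⇒ E = E(r) r̂. Gaussian sphere of radius r = 0.0832 m (r < R).
Q_enc = ∫₀^r ρ(r')·4πr'² dr' = (4πρ₀/R³) ∫₀^r r'^5 dr' = 4πρ₀ r^6/(6·R³) = 6.856×10^-9 C.
Gauss's law: E·4πr² = Q_enc/ε₀.
E = k|Q_enc|/r² = (8.99×10^9)(6.856×10^-9)/(0.0832)² = 8.90e3 N/C.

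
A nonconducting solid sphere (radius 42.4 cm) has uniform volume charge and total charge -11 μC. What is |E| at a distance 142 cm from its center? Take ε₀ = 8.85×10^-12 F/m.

E ≈ 4.91×10^4 V/m

By spherical symmetry E is radial; choose a Gaussian sphere of radius r = 142 cm (r > R, so the entire charge is enclosed).
Q_enc = -11 μC = -1.10×10^-5 C.
Applying ∮E·dA = Q_enc/ε₀ with Φ = E(4πr²):
E = |Q_enc|/(4πε₀r²) = (1.10×10^-5)/(4π·8.85×10^-12·(1.42)²) = 4.91e4 N/C.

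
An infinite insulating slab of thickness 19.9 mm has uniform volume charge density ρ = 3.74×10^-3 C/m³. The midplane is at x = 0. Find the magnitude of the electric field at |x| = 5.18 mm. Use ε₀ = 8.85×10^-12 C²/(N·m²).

By symmetry E is perpendicular to the slab. A Gaussian pillbox from −5.18 mm to +5.18 mm (face area A) lies entirely within the slab.
Q_enc = ρ·(2x)·A and flux = 2EA, so 2EA = 2ρxA/ε₀ ⇒ E = |ρ|x/ε₀.
E = (3.74×10^-3)(0.00518)/(8.85×10^-12) = 2.19×10^6 N/C.

|E| = 2.19e6 V/m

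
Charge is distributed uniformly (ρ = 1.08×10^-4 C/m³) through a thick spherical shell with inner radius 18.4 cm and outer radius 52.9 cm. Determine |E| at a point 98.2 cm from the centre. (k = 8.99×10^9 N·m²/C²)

Take a concentric spherical Gaussian surface of radius r = 98.2 cm (r > 52.9 cm, enclosing the whole shell).
Q_enc = ρ·(4π/3)(b³ − a³) = (1.08×10^-4)·(4π/3)·((0.529)³ − (0.184)³) = 6.415e-5 C.
Gauss's law: E·4πr² = Q_enc/ε₀.
E = k|Q_enc|/r² = (8.99×10^9)(6.415e-5)/(0.982)² = 5.98e5 N/C.

5.98×10^5 N/C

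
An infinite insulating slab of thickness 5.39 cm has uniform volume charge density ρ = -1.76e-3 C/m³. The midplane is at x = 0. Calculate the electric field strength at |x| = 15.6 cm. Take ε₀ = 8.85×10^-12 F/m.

|E| ≈ 5.36×10^6 V/m

The point |x| = 15.6 cm lies outside the slab (half-thickness 0.02695 m). A symmetric pillbox spanning the full slab encloses Q_enc = ρ·d·A.
Flux = 2EA ⇒ E = |ρ|d/(2ε₀), independent of distance outside.
E = (1.76e-3)(0.0539)/(2·8.85×10^-12) = 5.36×10^6 N/C.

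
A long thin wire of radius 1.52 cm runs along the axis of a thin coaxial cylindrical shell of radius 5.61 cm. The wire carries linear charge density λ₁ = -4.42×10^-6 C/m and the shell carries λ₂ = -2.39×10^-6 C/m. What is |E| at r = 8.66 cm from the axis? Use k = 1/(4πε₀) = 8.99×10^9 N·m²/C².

1.41×10^6 V/m

Choose a coaxial cylinder of radius r = 8.66 cm (arbitrary length L) as the Gaussian surface (r > 5.61 cm, enclosing both).
λ_enc = λ₁ + λ₂ = (-4.42×10^-6) + (-2.39×10^-6) = -6.81×10^-6 C/m.
Applying ∮E·dA = Q_enc/ε₀ with the end caps contributing no flux:
E = 2k|λ_enc|/r = 2(8.99×10^9)(6.81×10^-6)/(0.0866) = 1.41×10^6 N/C.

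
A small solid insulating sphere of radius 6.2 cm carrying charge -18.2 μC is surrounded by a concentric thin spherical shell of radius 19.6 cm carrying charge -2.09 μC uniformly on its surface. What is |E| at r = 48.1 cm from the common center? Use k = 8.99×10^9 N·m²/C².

|E| = 7.88×10^5 N/C

Use a concentric Gaussian sphere at r = 48.1 cm (r > 19.6 cm, enclosing both).
Q_enc = (-18.2 μC) + (-2.09 μC) = -2.029×10^-5 C.
By Gauss's law, ∮E·dA = E·4πr² = Q_enc/ε₀.
E = k|Q_enc|/r² = (8.99×10^9)(2.029×10^-5)/(0.481)² = 7.88e5 N/C.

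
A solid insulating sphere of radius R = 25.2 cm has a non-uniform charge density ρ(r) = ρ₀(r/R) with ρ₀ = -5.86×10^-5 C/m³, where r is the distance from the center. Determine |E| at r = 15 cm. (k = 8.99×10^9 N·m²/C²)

1.48×10^5 N/C

Symmetry ⇒ E = E(r) r̂. Gaussian sphere of radius r = 15 cm (r < R).
Integrate the density: Q_enc = 4π ∫₀^r ρ₀(r'/R)^1 r'² dr' = 4πρ₀ r^4/(4·R) = -3.698e-7 C.
Since E is radial and uniform over the Gaussian sphere, Φ = E·4πr² = Q_enc/ε₀.
E = k|Q_enc|/r² = (8.99×10^9)(3.698×10^-7)/(0.15)² = 1.48e5 N/C.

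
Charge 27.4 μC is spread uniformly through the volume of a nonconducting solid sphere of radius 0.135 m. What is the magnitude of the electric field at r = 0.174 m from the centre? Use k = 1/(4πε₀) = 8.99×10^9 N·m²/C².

Take a concentric spherical Gaussian surface of radius r = 0.174 m (r > R, so the entire charge is enclosed).
Q_enc = 27.4 μC = 2.74×10^-5 C.
Applying ∮E·dA = Q_enc/ε₀ with Φ = E(4πr²):
E = k|Q_enc|/r² = (8.99×10^9)(2.74e-5)/(0.174)² = 8.14×10^6 N/C.

|E| = 8.14×10^6 N/C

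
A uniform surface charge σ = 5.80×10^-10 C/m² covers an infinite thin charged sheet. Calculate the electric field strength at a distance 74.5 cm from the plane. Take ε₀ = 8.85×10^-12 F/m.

32.8 N/C

By planar symmetry E is perpendicular to the sheet and uniform; use a Gaussian pillbox with flat faces of area A on each side of the sheet.
Only the two end caps contribute flux: Φ = 2EA. With Q_enc = σA, Gauss's law gives E = |σ|/(2ε₀).
E = |σ|/(2ε₀) = (5.80e-10)/(2·8.85×10^-12) = 32.8 N/C.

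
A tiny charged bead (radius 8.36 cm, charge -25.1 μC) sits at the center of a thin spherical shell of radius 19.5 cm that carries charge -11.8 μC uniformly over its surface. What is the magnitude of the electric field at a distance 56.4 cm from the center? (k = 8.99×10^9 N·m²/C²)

|E| ≈ 1.04×10^6 V/m

Take a concentric spherical Gaussian surface of radius r = 56.4 cm (r > 19.5 cm, enclosing both).
Q_enc = (-25.1 μC) + (-11.8 μC) = -3.69e-5 C.
By Gauss's law, ∮E·dA = E·4πr² = Q_enc/ε₀.
E = k|Q_enc|/r² = (8.99×10^9)(3.69×10^-5)/(0.564)² = 1.04e6 N/C.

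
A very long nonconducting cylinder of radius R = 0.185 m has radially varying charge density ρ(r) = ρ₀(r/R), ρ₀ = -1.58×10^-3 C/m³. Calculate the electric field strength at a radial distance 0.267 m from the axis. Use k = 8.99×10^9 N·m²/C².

|E| ≈ 7.63e6 N/C

By cylindrical symmetry E is radial; use a coaxial Gaussian cylinder of radius 0.267 m and length L (r > R, full charge per length enclosed).
λ_enc = 2π ∫₀^R ρ₀(r'/R)^1 r' dr' = 2πρ₀R²/3 = -1.133×10^-4 C/m.
Applying ∮E·dA = Q_enc/ε₀ with the end caps contributing no flux:
E = 2k|λ_enc|/r = 2(8.99×10^9)(1.133×10^-4)/(0.267) = 7.63e6 N/C.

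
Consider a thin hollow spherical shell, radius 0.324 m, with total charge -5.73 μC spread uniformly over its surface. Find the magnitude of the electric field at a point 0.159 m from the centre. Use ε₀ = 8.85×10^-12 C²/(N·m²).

Take a concentric spherical Gaussian surface of radius r = 0.159 m (inside the shell, r < 0.324 m).
All the charge is outside the Gaussian surface: Q_enc = 0, hence E = 0 everywhere inside the shell.

E = 0 (no enclosed charge)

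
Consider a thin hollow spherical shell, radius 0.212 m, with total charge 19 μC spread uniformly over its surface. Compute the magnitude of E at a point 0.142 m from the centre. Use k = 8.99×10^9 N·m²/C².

|E| = 0 N/C

By spherical symmetry E is radial; choose a Gaussian sphere of radius r = 0.142 m (inside the shell, r < 0.212 m).
No charge lies within this surface, so Q_enc = 0 and Gauss's law gives E·4πr² = 0 ⇒ E = 0.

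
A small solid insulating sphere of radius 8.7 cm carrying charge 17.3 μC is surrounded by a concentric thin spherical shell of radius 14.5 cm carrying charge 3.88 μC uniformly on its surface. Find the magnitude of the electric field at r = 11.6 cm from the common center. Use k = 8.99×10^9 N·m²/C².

|E| ≈ 1.16×10^7 V/m

Use a concentric Gaussian sphere at r = 11.6 cm (between the bodies, 8.7 cm < r < 14.5 cm).
The shell at 14.5 cm lies outside the Gaussian surface, so Q_enc = 17.3 μC = 1.73e-5 C.
By Gauss's law, ∮E·dA = E·4πr² = Q_enc/ε₀.
E = k|Q_enc|/r² = (8.99×10^9)(1.73e-5)/(0.116)² = 1.16e7 N/C.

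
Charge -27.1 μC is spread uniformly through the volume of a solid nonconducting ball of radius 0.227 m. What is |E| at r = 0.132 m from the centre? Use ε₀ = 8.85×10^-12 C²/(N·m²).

E = 2.75e6 V/m

Take a concentric spherical Gaussian surface of radius r = 0.132 m (r < R).
Only the charge within r is enclosed: Q_enc = Q·(r/R)³ = (-27.1 μC)·(0.132 m/0.227 m)³ = -5.329×10^-6 C.
Gauss's law: E·4πr² = Q_enc/ε₀.
E = |Q_enc|/(4πε₀r²) = (5.329×10^-6)/(4π·8.85×10^-12·(0.132)²) = 2.75e6 N/C.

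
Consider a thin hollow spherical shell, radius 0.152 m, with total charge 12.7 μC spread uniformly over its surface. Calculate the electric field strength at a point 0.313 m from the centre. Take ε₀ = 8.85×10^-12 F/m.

|E| = 1.17e6 N/C

Symmetry ⇒ E = E(r) r̂. Gaussian sphere of radius r = 0.313 m (r > 0.152 m).
The entire shell is enclosed: Q_enc = 1.27×10^-5 C.
Since E is radial and uniform over the Gaussian sphere, Φ = E·4πr² = Q_enc/ε₀.
E = |Q_enc|/(4πε₀r²) = (1.27×10^-5)/(4π·8.85×10^-12·(0.313)²) = 1.17e6 N/C.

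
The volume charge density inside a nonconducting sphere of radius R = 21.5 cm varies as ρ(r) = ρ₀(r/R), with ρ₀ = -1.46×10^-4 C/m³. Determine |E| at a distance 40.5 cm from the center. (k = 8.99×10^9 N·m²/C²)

|E| = 2.50×10^5 N/C

Use a concentric Gaussian sphere at r = 40.5 cm (r > R, all charge enclosed).
Q_enc = 4π ∫₀^R ρ₀(r'/R)^1 r'² dr' = 4πρ₀R³/4 = -4.558e-6 C.
By Gauss's law, ∮E·dA = E·4πr² = Q_enc/ε₀.
E = k|Q_enc|/r² = (8.99×10^9)(4.558e-6)/(0.405)² = 2.50×10^5 N/C.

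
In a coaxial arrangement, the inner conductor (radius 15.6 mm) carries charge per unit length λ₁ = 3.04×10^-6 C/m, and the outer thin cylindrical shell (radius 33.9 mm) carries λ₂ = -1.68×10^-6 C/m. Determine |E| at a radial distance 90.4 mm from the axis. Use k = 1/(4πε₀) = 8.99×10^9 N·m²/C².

2.70×10^5 N/C

Coaxial Gaussian cylinder, radius r = 90.4 mm, length L (r > 33.9 mm, enclosing both).
λ_enc = λ₁ + λ₂ = (3.04×10^-6) + (-1.68×10^-6) = 1.36e-6 C/m.
Since E is radial and uniform over the curved surface, Φ = E·2πrL = Q_enc/ε₀ = λ_enc L/ε₀.
E = 2k|λ_enc|/r = 2(8.99×10^9)(1.36e-6)/(0.0904) = 2.70e5 N/C.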